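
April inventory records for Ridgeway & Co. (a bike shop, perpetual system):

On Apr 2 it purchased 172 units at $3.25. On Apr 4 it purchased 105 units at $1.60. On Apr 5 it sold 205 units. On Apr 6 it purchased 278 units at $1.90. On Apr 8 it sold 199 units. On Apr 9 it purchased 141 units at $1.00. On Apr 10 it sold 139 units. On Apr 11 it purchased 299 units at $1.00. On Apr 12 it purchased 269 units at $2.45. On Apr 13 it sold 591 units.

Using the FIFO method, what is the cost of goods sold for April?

Apr 5, 205 sold [FIFO — oldest first]: 172 @ $3.25 + 33 @ $1.60 = $611.80
Apr 8, 199 sold [FIFO — oldest first]: 72 @ $1.60 + 127 @ $1.90 = $356.50
Apr 10, 139 sold [FIFO — oldest first]: 139 @ $1.90 = $264.10
Apr 13, 591 sold [FIFO — oldest first]: 12 @ $1.90 + 141 @ $1.00 + 299 @ $1.00 + 139 @ $2.45 = $803.35
Total COGS = $611.80 + $356.50 + $264.10 + $803.35 = $2,035.75
Ending inventory: 130 @ $2.45 = $318.50

COGS = $2,035.75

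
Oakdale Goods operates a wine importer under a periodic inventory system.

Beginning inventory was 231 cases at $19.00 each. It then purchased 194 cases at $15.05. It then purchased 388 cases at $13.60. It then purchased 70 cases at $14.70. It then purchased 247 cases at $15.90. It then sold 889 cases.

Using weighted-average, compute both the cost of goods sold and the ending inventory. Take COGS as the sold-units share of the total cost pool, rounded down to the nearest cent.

COGS = $13,800.58; ending inventory = $3,741.22

Sale 1, sell 889: 889/1130 × $17,541.80 → $13,800.58
Ending inventory (cost pool remaining) = $3,741.22
Check: goods available $17,541.80 = COGS $13,800.58 + ending $3,741.22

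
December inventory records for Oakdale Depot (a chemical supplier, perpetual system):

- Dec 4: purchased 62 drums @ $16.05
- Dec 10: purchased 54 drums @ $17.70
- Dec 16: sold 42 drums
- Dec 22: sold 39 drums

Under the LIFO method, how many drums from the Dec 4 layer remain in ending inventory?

35

Dec 16, 42 sold [LIFO — newest first]: 42 @ $17.70 = $743.40
Dec 22, 39 sold [LIFO — newest first]: 12 @ $17.70 + 27 @ $16.05 = $645.75
Total COGS = $743.40 + $645.75 = $1,389.15
Ending inventory: 35 @ $16.05 = $561.75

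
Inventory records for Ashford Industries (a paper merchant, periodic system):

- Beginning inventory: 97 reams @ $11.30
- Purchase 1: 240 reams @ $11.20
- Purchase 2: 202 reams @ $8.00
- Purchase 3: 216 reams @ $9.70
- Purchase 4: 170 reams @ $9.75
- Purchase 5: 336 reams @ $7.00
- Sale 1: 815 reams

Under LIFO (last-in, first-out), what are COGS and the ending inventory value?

COGS = $6,848.70; ending inventory = $4,656.10

Sale 1 (815) [LIFO — newest first]: 336 @ $7.00 + 170 @ $9.75 + 216 @ $9.70 + 93 @ $8.00 = $6,848.70
Ending inventory: 97 @ $11.30 + 240 @ $11.20 + 109 @ $8.00 = $4,656.10
Check: goods available $11,504.80 = COGS $6,848.70 + ending $4,656.10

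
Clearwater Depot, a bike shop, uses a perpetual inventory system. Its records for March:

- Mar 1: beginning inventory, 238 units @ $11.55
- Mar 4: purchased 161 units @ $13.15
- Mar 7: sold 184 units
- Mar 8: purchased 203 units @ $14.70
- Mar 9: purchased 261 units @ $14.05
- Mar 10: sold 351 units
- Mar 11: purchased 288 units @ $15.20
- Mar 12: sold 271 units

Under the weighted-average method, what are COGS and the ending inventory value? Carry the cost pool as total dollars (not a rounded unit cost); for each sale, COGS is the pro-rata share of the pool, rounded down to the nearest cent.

COGS = $10,934.22; ending inventory = $4,960.58

After Mar 1: 238 on hand, pool $2,748.90 (≈ $11.5500 each)
After Mar 4: 399 on hand, pool $4,866.05 (≈ $12.1956 each)
Mar 7, sell 184: 184/399 × $4,866.05 → $2,243.99
After Mar 8: 418 on hand, pool $5,606.16 (≈ $13.4119 each)
After Mar 9: 679 on hand, pool $9,273.21 (≈ $13.6572 each)
Mar 10, sell 351: 351/679 × $9,273.21 → $4,793.66
After Mar 11: 616 on hand, pool $8,857.15 (≈ $14.3785 each)
Mar 12, sell 271: 271/616 × $8,857.15 → $3,896.57
Total COGS = $2,243.99 + $4,793.66 + $3,896.57 = $10,934.22
Ending inventory (cost pool remaining) = $4,960.58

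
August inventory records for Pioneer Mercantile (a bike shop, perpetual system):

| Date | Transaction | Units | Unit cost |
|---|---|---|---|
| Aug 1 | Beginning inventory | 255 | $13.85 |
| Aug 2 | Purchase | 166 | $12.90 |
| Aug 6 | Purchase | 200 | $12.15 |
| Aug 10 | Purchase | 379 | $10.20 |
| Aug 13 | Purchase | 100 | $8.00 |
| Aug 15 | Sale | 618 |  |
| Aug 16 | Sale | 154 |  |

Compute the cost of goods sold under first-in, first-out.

COGS = $9,643.35

Aug 15, 618 sold [FIFO — oldest first]: 255 @ $13.85 + 166 @ $12.90 + 197 @ $12.15 = $8,066.70
Aug 16, 154 sold [FIFO — oldest first]: 3 @ $12.15 + 151 @ $10.20 = $1,576.65
Total COGS = $8,066.70 + $1,576.65 = $9,643.35
Ending inventory: 228 @ $10.20 + 100 @ $8.00 = $3,125.60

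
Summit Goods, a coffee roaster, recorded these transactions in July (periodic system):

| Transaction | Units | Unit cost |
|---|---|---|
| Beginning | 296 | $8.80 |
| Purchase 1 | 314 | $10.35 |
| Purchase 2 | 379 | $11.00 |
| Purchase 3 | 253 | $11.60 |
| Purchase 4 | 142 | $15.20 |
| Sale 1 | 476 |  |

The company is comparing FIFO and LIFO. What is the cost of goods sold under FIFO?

COGS = $4,467.80

FIFO COGS: 296 @ $8.80 + 180 @ $10.35 = $4,467.80
LIFO COGS: 142 @ $15.20 + 253 @ $11.60 + 81 @ $11.00 = $5,984.20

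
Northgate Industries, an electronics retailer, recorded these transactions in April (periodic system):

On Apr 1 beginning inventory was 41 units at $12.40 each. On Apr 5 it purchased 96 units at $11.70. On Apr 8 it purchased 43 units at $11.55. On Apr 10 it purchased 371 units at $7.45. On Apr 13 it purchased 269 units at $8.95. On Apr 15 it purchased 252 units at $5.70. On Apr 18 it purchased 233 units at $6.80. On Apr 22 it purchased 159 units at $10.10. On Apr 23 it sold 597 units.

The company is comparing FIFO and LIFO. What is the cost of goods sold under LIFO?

FIFO COGS: 41 @ $12.40 + 96 @ $11.70 + 43 @ $11.55 + 371 @ $7.45 + 46 @ $8.95 = $5,303.90
LIFO COGS: 159 @ $10.10 + 233 @ $6.80 + 205 @ $5.70 = $4,358.80

COGS = $4,358.80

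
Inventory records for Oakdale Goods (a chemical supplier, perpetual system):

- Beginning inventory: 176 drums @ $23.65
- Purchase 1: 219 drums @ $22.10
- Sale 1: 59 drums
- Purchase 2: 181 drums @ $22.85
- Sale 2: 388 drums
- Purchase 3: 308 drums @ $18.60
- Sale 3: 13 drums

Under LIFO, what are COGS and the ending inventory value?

COGS = $10,329.10; ending inventory = $8,537.85

Sale 1 (59) [LIFO — newest first]: 59 @ $22.10 = $1,303.90
Sale 2 (388) [LIFO — newest first]: 181 @ $22.85 + 160 @ $22.10 + 47 @ $23.65 = $8,783.40
Sale 3 (13) [LIFO — newest first]: 13 @ $18.60 = $241.80
Total COGS = $1,303.90 + $8,783.40 + $241.80 = $10,329.10
Ending inventory: 129 @ $23.65 + 295 @ $18.60 = $8,537.85
Check: goods available $18,866.95 = COGS $10,329.10 + ending $8,537.85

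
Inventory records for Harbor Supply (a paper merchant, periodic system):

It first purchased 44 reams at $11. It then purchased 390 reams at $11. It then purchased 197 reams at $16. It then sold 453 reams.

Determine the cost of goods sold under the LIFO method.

COGS = $5,968

Sale 1 (453) [LIFO — newest first]: 197 @ $16 + 256 @ $11 = $5,968
Ending inventory: 44 @ $11 + 134 @ $11 = $1,958
Check: goods available $7,926 = COGS $5,968 + ending $1,958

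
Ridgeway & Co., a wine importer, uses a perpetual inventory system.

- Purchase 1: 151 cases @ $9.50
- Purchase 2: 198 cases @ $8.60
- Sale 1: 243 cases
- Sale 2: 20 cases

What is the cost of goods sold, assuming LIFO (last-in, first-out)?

Sale 1 (243) [LIFO — newest first]: 198 @ $8.60 + 45 @ $9.50 = $2,130.30
Sale 2 (20) [LIFO — newest first]: 20 @ $9.50 = $190.00
Total COGS = $2,130.30 + $190.00 = $2,320.30
Ending inventory: 86 @ $9.50 = $817.00

COGS = $2,320.30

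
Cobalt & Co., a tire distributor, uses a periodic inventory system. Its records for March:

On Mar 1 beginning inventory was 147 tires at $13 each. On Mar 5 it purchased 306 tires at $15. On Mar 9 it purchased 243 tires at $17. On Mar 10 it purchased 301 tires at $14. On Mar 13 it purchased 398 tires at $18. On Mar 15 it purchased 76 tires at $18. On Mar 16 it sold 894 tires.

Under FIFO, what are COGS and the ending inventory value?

COGS = $13,404; ending inventory = $9,974

Mar 16, 894 sold [FIFO — oldest first]: 147 @ $13 + 306 @ $15 + 243 @ $17 + 198 @ $14 = $13,404
Ending inventory: 103 @ $14 + 398 @ $18 + 76 @ $18 = $9,974
Check: goods available $23,378 = COGS $13,404 + ending $9,974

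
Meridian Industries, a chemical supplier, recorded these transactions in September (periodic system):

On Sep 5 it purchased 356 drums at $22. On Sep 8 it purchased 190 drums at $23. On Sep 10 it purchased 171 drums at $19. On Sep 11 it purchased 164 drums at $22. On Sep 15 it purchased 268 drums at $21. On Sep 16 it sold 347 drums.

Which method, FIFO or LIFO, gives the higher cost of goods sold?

FIFO COGS: 347 @ $22 = $7,634
LIFO COGS: 268 @ $21 + 79 @ $22 = $7,366

FIFO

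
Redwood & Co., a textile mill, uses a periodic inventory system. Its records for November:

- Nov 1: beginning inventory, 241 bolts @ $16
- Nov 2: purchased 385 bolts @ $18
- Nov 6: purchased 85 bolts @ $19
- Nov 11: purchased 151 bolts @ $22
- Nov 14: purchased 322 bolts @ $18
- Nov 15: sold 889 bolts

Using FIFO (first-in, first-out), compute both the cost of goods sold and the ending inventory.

COGS = $16,209; ending inventory = $5,310

Nov 15, 889 sold [FIFO — oldest first]: 241 @ $16 + 385 @ $18 + 85 @ $19 + 151 @ $22 + 27 @ $18 = $16,209
Ending inventory: 295 @ $18 = $5,310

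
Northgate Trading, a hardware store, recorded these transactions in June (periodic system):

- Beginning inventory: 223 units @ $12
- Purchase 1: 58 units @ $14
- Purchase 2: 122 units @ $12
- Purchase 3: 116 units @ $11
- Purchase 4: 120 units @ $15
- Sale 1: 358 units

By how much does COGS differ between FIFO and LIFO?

$128

FIFO COGS: 223 @ $12 + 58 @ $14 + 77 @ $12 = $4,412
LIFO COGS: 120 @ $15 + 116 @ $11 + 122 @ $12 = $4,540
Difference = |$4,412 − $4,540| = $128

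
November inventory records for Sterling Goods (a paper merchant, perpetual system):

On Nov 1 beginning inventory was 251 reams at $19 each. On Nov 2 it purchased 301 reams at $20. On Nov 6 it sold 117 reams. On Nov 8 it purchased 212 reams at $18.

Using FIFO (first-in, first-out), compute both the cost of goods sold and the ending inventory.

COGS = $2,223; ending inventory = $12,382

Nov 6, 117 sold [FIFO — oldest first]: 117 @ $19 = $2,223
Ending inventory: 134 @ $19 + 301 @ $20 + 212 @ $18 = $12,382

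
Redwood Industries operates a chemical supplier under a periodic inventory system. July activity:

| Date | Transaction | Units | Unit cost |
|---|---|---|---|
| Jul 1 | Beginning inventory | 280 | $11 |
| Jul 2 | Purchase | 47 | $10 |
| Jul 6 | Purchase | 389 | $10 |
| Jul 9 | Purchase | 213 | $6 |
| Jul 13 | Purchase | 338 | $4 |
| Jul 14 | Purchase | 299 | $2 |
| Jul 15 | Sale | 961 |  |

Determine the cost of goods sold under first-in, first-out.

COGS = $8,846

Jul 15, 961 sold [FIFO — oldest first]: 280 @ $11 + 47 @ $10 + 389 @ $10 + 213 @ $6 + 32 @ $4 = $8,846
Ending inventory: 306 @ $4 + 299 @ $2 = $1,822
Check: goods available $10,668 = COGS $8,846 + ending $1,822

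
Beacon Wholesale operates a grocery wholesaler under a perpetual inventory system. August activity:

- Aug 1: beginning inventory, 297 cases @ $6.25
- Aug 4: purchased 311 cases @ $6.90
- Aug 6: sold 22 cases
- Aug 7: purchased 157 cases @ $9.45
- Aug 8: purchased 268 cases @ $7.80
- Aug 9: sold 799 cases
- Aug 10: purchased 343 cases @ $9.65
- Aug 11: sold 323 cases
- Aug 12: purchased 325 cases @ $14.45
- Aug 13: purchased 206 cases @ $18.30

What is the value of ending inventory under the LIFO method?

Ending inventory = $9,984.05

Aug 6, 22 sold [LIFO — newest first]: 22 @ $6.90 = $151.80
Aug 9, 799 sold [LIFO — newest first]: 268 @ $7.80 + 157 @ $9.45 + 289 @ $6.90 + 85 @ $6.25 = $6,099.40
Aug 11, 323 sold [LIFO — newest first]: 323 @ $9.65 = $3,116.95
Total COGS = $151.80 + $6,099.40 + $3,116.95 = $9,368.15
Ending inventory: 212 @ $6.25 + 20 @ $9.65 + 325 @ $14.45 + 206 @ $18.30 = $9,984.05
Check: goods available $19,352.20 = COGS $9,368.15 + ending $9,984.05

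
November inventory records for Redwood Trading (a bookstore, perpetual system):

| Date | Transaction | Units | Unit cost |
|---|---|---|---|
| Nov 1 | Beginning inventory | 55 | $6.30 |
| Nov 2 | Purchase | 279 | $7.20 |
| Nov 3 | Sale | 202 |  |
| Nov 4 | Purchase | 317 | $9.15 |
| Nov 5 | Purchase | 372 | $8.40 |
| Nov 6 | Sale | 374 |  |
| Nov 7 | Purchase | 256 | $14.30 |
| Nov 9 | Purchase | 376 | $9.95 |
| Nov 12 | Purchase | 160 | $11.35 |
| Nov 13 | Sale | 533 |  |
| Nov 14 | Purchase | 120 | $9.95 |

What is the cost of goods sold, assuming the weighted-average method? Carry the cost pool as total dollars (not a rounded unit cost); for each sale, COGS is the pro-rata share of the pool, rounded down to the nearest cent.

COGS = $10,188.00

After Nov 1: 55 on hand, pool $346.50 (≈ $6.3000 each)
After Nov 2: 334 on hand, pool $2,355.30 (≈ $7.0518 each)
Nov 3, sell 202: 202/334 × $2,355.30 → $1,424.46
After Nov 4: 449 on hand, pool $3,831.39 (≈ $8.5332 each)
After Nov 5: 821 on hand, pool $6,956.19 (≈ $8.4728 each)
Nov 6, sell 374: 374/821 × $6,956.19 → $3,168.83
After Nov 7: 703 on hand, pool $7,448.16 (≈ $10.5948 each)
After Nov 9: 1079 on hand, pool $11,189.36 (≈ $10.3701 each)
After Nov 12: 1239 on hand, pool $13,005.36 (≈ $10.4967 each)
Nov 13, sell 533: 533/1239 × $13,005.36 → $5,594.71
After Nov 14: 826 on hand, pool $8,604.65 (≈ $10.4173 each)
Total COGS = $1,424.46 + $3,168.83 + $5,594.71 = $10,188.00
Ending inventory (cost pool remaining) = $8,604.65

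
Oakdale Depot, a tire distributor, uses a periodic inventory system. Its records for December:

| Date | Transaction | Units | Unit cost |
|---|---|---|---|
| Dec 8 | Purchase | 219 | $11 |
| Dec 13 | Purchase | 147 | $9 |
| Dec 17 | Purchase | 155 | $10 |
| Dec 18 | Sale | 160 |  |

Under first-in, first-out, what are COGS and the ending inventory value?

COGS = $1,760; ending inventory = $3,522

Dec 18, 160 sold [FIFO — oldest first]: 160 @ $11 = $1,760
Ending inventory: 59 @ $11 + 147 @ $9 + 155 @ $10 = $3,522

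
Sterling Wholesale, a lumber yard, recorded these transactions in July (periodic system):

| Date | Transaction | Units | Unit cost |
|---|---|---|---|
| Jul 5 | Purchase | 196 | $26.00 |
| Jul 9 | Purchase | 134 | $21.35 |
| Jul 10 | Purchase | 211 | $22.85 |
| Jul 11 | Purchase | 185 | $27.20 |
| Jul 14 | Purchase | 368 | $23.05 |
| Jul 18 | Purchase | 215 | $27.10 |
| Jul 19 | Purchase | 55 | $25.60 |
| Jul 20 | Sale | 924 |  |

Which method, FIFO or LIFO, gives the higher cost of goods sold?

LIFO

FIFO COGS: 196 @ $26.00 + 134 @ $21.35 + 211 @ $22.85 + 185 @ $27.20 + 198 @ $23.05 = $22,374.15
LIFO COGS: 55 @ $25.60 + 215 @ $27.10 + 368 @ $23.05 + 185 @ $27.20 + 101 @ $22.85 = $23,056.75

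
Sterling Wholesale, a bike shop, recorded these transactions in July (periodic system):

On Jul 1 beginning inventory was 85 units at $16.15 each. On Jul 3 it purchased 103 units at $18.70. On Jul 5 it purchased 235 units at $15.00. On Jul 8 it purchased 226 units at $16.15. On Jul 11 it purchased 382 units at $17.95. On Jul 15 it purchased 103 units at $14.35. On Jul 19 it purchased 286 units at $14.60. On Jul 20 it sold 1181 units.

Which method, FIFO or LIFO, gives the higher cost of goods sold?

FIFO

FIFO COGS: 85 @ $16.15 + 103 @ $18.70 + 235 @ $15.00 + 226 @ $16.15 + 382 @ $17.95 + 103 @ $14.35 + 47 @ $14.60 = $19,494.90
LIFO COGS: 286 @ $14.60 + 103 @ $14.35 + 382 @ $17.95 + 226 @ $16.15 + 184 @ $15.00 = $18,920.45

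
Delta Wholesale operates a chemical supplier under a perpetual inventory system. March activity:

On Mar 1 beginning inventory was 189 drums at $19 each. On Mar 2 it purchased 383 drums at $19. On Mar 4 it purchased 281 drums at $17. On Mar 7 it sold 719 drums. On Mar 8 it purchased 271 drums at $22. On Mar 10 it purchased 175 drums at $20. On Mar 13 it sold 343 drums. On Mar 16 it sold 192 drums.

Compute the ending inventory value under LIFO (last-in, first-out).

Ending inventory = $855

Mar 7, 719 sold [LIFO — newest first]: 281 @ $17 + 383 @ $19 + 55 @ $19 = $13,099
Mar 13, 343 sold [LIFO — newest first]: 175 @ $20 + 168 @ $22 = $7,196
Mar 16, 192 sold [LIFO — newest first]: 103 @ $22 + 89 @ $19 = $3,957
Total COGS = $13,099 + $7,196 + $3,957 = $24,252
Ending inventory: 45 @ $19 = $855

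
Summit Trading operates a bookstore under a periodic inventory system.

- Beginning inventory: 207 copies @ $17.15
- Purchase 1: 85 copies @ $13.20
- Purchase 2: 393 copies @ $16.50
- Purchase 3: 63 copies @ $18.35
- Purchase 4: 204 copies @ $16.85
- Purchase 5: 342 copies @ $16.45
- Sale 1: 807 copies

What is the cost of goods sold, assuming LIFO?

Sale 1 (807) [LIFO — newest first]: 342 @ $16.45 + 204 @ $16.85 + 63 @ $18.35 + 198 @ $16.50 = $13,486.35
Ending inventory: 207 @ $17.15 + 85 @ $13.20 + 195 @ $16.50 = $7,889.55

COGS = $13,486.35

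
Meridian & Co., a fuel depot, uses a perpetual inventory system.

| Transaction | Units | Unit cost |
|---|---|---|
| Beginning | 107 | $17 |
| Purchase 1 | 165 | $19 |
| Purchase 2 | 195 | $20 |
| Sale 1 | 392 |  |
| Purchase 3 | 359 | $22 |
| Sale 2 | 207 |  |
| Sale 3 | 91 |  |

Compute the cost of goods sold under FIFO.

COGS = $13,760

Sale 1 (392) [FIFO — oldest first]: 107 @ $17 + 165 @ $19 + 120 @ $20 = $7,354
Sale 2 (207) [FIFO — oldest first]: 75 @ $20 + 132 @ $22 = $4,404
Sale 3 (91) [FIFO — oldest first]: 91 @ $22 = $2,002
Total COGS = $7,354 + $4,404 + $2,002 = $13,760
Ending inventory: 136 @ $22 = $2,992
Check: goods available $16,752 = COGS $13,760 + ending $2,992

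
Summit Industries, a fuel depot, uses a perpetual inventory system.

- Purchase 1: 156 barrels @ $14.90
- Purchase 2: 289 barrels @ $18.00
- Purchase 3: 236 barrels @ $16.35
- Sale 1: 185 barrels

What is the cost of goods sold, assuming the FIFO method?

Sale 1 (185) [FIFO — oldest first]: 156 @ $14.90 + 29 @ $18.00 = $2,846.40
Ending inventory: 260 @ $18.00 + 236 @ $16.35 = $8,538.60
Check: goods available $11,385.00 = COGS $2,846.40 + ending $8,538.60

COGS = $2,846.40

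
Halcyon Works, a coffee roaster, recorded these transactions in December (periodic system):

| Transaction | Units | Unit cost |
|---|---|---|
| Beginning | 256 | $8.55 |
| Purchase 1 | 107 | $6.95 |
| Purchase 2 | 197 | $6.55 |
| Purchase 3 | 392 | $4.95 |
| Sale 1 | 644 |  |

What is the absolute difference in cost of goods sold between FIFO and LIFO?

$1,025.60

FIFO COGS: 256 @ $8.55 + 107 @ $6.95 + 197 @ $6.55 + 84 @ $4.95 = $4,638.60
LIFO COGS: 392 @ $4.95 + 197 @ $6.55 + 55 @ $6.95 = $3,613.00
Difference = |$4,638.60 − $3,613.00| = $1,025.60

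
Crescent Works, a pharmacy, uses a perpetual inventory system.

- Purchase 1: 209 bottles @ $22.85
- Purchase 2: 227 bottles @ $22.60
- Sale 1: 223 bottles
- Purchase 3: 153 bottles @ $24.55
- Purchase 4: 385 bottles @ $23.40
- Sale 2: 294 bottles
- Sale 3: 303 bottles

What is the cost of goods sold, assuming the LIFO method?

Sale 1 (223) [LIFO — newest first]: 223 @ $22.60 = $5,039.80
Sale 2 (294) [LIFO — newest first]: 294 @ $23.40 = $6,879.60
Sale 3 (303) [LIFO — newest first]: 91 @ $23.40 + 153 @ $24.55 + 4 @ $22.60 + 55 @ $22.85 = $7,232.70
Total COGS = $5,039.80 + $6,879.60 + $7,232.70 = $19,152.10
Ending inventory: 154 @ $22.85 = $3,518.90

COGS = $19,152.10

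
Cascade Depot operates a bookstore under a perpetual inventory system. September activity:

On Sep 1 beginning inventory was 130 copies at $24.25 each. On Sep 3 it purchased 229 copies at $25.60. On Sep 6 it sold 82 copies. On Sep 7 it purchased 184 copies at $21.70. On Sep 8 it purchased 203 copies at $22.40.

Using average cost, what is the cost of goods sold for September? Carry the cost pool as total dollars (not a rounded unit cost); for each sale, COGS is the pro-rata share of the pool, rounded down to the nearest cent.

After Sep 1: 130 on hand, pool $3,152.50 (≈ $24.2500 each)
After Sep 3: 359 on hand, pool $9,014.90 (≈ $25.1111 each)
Sep 6, sell 82: 82/359 × $9,014.90 → $2,059.11
After Sep 7: 461 on hand, pool $10,948.59 (≈ $23.7497 each)
After Sep 8: 664 on hand, pool $15,495.79 (≈ $23.3370 each)
Ending inventory (cost pool remaining) = $15,495.79
Check: goods available $17,554.90 = COGS $2,059.11 + ending $15,495.79

COGS = $2,059.11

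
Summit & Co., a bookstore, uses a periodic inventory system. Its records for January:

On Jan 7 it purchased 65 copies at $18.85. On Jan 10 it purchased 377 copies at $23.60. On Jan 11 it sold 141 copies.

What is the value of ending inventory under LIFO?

Jan 11, 141 sold [LIFO — newest first]: 141 @ $23.60 = $3,327.60
Ending inventory: 65 @ $18.85 + 236 @ $23.60 = $6,794.85
Check: goods available $10,122.45 = COGS $3,327.60 + ending $6,794.85

Ending inventory = $6,794.85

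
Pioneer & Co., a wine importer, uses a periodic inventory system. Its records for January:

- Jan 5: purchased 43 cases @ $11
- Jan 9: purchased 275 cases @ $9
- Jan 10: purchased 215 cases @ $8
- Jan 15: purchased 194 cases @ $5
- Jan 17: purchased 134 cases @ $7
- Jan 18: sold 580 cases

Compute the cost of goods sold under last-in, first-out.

Jan 18, 580 sold [LIFO — newest first]: 134 @ $7 + 194 @ $5 + 215 @ $8 + 37 @ $9 = $3,961
Ending inventory: 43 @ $11 + 238 @ $9 = $2,615

COGS = $3,961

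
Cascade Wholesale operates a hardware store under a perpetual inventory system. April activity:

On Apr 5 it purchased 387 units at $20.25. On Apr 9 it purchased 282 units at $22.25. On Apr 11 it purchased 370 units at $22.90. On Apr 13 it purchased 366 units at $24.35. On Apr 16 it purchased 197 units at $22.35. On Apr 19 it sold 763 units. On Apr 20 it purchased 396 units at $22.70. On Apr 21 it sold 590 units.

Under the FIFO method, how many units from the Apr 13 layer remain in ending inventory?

52

Apr 19, 763 sold [FIFO — oldest first]: 387 @ $20.25 + 282 @ $22.25 + 94 @ $22.90 = $16,263.85
Apr 21, 590 sold [FIFO — oldest first]: 276 @ $22.90 + 314 @ $24.35 = $13,966.30
Total COGS = $16,263.85 + $13,966.30 = $30,230.15
Ending inventory: 52 @ $24.35 + 197 @ $22.35 + 396 @ $22.70 = $14,658.35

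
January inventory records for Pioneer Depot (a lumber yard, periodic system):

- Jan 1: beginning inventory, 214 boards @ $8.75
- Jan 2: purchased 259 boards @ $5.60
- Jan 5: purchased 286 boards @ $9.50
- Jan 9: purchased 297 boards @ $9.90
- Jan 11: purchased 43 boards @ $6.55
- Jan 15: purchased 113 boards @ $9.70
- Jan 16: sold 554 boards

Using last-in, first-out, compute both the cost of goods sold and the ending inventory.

COGS = $5,277.55; ending inventory = $5,080.40

Jan 16, 554 sold [LIFO — newest first]: 113 @ $9.70 + 43 @ $6.55 + 297 @ $9.90 + 101 @ $9.50 = $5,277.55
Ending inventory: 214 @ $8.75 + 259 @ $5.60 + 185 @ $9.50 = $5,080.40
Check: goods available $10,357.95 = COGS $5,277.55 + ending $5,080.40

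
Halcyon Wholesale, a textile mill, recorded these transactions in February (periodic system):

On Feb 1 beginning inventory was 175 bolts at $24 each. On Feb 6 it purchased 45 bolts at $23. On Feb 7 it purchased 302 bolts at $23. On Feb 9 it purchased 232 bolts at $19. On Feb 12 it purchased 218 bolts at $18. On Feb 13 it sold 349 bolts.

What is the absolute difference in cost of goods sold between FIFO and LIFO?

$1,789

FIFO COGS: 175 @ $24 + 45 @ $23 + 129 @ $23 = $8,202
LIFO COGS: 218 @ $18 + 131 @ $19 = $6,413
Difference = |$8,202 − $6,413| = $1,789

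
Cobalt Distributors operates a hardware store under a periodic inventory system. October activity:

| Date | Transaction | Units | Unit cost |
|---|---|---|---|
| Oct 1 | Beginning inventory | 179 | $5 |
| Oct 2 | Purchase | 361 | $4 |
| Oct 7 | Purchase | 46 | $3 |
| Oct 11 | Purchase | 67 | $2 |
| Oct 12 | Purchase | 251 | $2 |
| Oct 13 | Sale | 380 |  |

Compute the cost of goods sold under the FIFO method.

COGS = $1,699

Oct 13, 380 sold [FIFO — oldest first]: 179 @ $5 + 201 @ $4 = $1,699
Ending inventory: 160 @ $4 + 46 @ $3 + 67 @ $2 + 251 @ $2 = $1,414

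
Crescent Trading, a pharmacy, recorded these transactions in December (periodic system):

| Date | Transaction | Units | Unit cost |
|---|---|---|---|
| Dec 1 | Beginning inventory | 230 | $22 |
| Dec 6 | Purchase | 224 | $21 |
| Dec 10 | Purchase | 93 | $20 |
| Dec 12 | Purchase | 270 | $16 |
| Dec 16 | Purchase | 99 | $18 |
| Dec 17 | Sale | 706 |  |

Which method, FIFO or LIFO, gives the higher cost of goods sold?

FIFO

FIFO COGS: 230 @ $22 + 224 @ $21 + 93 @ $20 + 159 @ $16 = $14,168
LIFO COGS: 99 @ $18 + 270 @ $16 + 93 @ $20 + 224 @ $21 + 20 @ $22 = $13,106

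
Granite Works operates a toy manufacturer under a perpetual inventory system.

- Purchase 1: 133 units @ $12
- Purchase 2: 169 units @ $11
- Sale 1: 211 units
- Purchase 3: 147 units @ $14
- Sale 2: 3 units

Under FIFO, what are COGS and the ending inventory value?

COGS = $2,487; ending inventory = $3,026

Sale 1 (211) [FIFO — oldest first]: 133 @ $12 + 78 @ $11 = $2,454
Sale 2 (3) [FIFO — oldest first]: 3 @ $11 = $33
Total COGS = $2,454 + $33 = $2,487
Ending inventory: 88 @ $11 + 147 @ $14 = $3,026
Check: goods available $5,513 = COGS $2,487 + ending $3,026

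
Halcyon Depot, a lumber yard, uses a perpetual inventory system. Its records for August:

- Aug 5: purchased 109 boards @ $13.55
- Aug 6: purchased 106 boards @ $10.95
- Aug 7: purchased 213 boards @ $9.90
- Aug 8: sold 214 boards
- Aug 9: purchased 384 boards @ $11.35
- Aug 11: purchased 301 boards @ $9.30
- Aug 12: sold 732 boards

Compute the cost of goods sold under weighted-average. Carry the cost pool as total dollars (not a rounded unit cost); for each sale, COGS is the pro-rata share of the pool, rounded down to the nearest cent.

After Aug 5: 109 on hand, pool $1,476.95 (≈ $13.5500 each)
After Aug 6: 215 on hand, pool $2,637.65 (≈ $12.2681 each)
After Aug 7: 428 on hand, pool $4,746.35 (≈ $11.0896 each)
Aug 8, sell 214: 214/428 × $4,746.35 → $2,373.17
After Aug 9: 598 on hand, pool $6,731.58 (≈ $11.2568 each)
After Aug 11: 899 on hand, pool $9,530.88 (≈ $10.6016 each)
Aug 12, sell 732: 732/899 × $9,530.88 → $7,760.40
Total COGS = $2,373.17 + $7,760.40 = $10,133.57
Ending inventory (cost pool remaining) = $1,770.48

COGS = $10,133.57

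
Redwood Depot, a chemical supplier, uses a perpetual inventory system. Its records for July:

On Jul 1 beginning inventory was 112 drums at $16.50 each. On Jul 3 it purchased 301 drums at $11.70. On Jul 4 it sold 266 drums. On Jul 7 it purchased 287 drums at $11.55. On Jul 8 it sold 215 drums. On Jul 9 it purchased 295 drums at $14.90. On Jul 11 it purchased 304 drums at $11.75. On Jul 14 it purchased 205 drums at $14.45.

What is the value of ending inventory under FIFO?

Jul 4, 266 sold [FIFO — oldest first]: 112 @ $16.50 + 154 @ $11.70 = $3,649.80
Jul 8, 215 sold [FIFO — oldest first]: 147 @ $11.70 + 68 @ $11.55 = $2,505.30
Total COGS = $3,649.80 + $2,505.30 = $6,155.10
Ending inventory: 219 @ $11.55 + 295 @ $14.90 + 304 @ $11.75 + 205 @ $14.45 = $13,459.20

Ending inventory = $13,459.20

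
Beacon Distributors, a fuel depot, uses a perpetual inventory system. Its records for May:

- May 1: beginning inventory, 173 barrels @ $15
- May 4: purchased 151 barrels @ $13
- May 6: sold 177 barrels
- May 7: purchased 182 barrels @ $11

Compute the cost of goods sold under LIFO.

May 6, 177 sold [LIFO — newest first]: 151 @ $13 + 26 @ $15 = $2,353
Ending inventory: 147 @ $15 + 182 @ $11 = $4,207

COGS = $2,353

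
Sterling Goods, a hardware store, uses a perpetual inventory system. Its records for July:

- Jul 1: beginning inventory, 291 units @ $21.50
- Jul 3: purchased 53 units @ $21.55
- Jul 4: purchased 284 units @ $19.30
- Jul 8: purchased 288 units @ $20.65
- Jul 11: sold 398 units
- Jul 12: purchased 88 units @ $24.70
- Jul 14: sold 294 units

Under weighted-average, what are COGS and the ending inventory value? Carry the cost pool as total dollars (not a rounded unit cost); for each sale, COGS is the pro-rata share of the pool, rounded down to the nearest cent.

After Jul 1: 291 on hand, pool $6,256.50 (≈ $21.5000 each)
After Jul 3: 344 on hand, pool $7,398.65 (≈ $21.5077 each)
After Jul 4: 628 on hand, pool $12,879.85 (≈ $20.5093 each)
After Jul 8: 916 on hand, pool $18,827.05 (≈ $20.5535 each)
Jul 11, sell 398: 398/916 × $18,827.05 → $8,180.31
After Jul 12: 606 on hand, pool $12,820.34 (≈ $21.1557 each)
Jul 14, sell 294: 294/606 × $12,820.34 → $6,219.76
Total COGS = $8,180.31 + $6,219.76 = $14,400.07
Ending inventory (cost pool remaining) = $6,600.58
Check: goods available $21,000.65 = COGS $14,400.07 + ending $6,600.58

COGS = $14,400.07; ending inventory = $6,600.58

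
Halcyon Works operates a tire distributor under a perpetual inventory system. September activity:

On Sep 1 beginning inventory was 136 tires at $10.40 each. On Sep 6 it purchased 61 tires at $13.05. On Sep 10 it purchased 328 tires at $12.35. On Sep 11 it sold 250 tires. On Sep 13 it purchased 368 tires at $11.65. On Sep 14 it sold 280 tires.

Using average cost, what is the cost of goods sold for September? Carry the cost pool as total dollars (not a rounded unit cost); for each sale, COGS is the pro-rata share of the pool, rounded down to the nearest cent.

After Sep 1: 136 on hand, pool $1,414.40 (≈ $10.4000 each)
After Sep 6: 197 on hand, pool $2,210.45 (≈ $11.2206 each)
After Sep 10: 525 on hand, pool $6,261.25 (≈ $11.9262 each)
Sep 11, sell 250: 250/525 × $6,261.25 → $2,981.54
After Sep 13: 643 on hand, pool $7,566.91 (≈ $11.7681 each)
Sep 14, sell 280: 280/643 × $7,566.91 → $3,295.07
Total COGS = $2,981.54 + $3,295.07 = $6,276.61
Ending inventory (cost pool remaining) = $4,271.84
Check: goods available $10,548.45 = COGS $6,276.61 + ending $4,271.84

COGS = $6,276.61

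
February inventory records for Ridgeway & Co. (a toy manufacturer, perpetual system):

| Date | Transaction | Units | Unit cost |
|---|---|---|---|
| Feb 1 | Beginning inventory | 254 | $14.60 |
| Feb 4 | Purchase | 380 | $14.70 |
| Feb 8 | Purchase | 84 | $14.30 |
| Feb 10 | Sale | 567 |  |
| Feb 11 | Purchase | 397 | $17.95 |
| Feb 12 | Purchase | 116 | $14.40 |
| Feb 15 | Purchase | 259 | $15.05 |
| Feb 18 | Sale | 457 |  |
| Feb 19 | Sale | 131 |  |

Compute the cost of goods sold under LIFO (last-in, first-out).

Feb 10, 567 sold [LIFO — newest first]: 84 @ $14.30 + 380 @ $14.70 + 103 @ $14.60 = $8,291.00
Feb 18, 457 sold [LIFO — newest first]: 259 @ $15.05 + 116 @ $14.40 + 82 @ $17.95 = $7,040.25
Feb 19, 131 sold [LIFO — newest first]: 131 @ $17.95 = $2,351.45
Total COGS = $8,291.00 + $7,040.25 + $2,351.45 = $17,682.70
Ending inventory: 151 @ $14.60 + 184 @ $17.95 = $5,507.40

COGS = $17,682.70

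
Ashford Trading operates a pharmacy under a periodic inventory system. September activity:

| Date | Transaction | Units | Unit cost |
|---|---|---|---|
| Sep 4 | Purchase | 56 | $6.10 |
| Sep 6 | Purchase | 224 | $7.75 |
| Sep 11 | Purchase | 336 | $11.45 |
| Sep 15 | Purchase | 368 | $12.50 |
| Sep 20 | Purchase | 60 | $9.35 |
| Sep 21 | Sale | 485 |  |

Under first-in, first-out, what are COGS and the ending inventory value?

Sep 21, 485 sold [FIFO — oldest first]: 56 @ $6.10 + 224 @ $7.75 + 205 @ $11.45 = $4,424.85
Ending inventory: 131 @ $11.45 + 368 @ $12.50 + 60 @ $9.35 = $6,660.95
Check: goods available $11,085.80 = COGS $4,424.85 + ending $6,660.95

COGS = $4,424.85; ending inventory = $6,660.95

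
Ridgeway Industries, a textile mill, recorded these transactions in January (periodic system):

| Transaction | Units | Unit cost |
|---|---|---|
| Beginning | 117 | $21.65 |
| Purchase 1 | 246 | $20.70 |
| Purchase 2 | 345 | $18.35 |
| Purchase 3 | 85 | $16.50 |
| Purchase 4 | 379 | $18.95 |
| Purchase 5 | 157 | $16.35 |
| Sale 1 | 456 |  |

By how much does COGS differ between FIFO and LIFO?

$1,098.80

FIFO COGS: 117 @ $21.65 + 246 @ $20.70 + 93 @ $18.35 = $9,331.80
LIFO COGS: 157 @ $16.35 + 299 @ $18.95 = $8,233.00
Difference = |$9,331.80 − $8,233.00| = $1,098.80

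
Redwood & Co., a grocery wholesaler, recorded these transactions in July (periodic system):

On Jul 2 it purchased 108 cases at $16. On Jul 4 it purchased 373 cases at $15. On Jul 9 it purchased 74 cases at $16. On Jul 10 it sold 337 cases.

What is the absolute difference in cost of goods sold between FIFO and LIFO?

$34

FIFO COGS: 108 @ $16 + 229 @ $15 = $5,163
LIFO COGS: 74 @ $16 + 263 @ $15 = $5,129
Difference = |$5,163 − $5,129| = $34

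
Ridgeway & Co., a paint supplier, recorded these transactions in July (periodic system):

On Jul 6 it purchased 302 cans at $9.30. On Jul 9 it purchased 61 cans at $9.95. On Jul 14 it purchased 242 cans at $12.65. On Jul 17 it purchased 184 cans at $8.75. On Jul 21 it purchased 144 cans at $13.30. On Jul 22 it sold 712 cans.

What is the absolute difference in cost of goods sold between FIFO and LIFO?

$533.65

FIFO COGS: 302 @ $9.30 + 61 @ $9.95 + 242 @ $12.65 + 107 @ $8.75 = $7,413.10
LIFO COGS: 144 @ $13.30 + 184 @ $8.75 + 242 @ $12.65 + 61 @ $9.95 + 81 @ $9.30 = $7,946.75
Difference = |$7,413.10 − $7,946.75| = $533.65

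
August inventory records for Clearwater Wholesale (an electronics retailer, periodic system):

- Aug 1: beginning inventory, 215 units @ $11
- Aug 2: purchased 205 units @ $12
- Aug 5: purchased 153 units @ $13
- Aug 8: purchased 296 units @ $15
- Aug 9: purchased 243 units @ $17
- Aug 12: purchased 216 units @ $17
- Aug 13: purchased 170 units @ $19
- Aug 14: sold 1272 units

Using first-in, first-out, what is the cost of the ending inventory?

Aug 14, 1272 sold [FIFO — oldest first]: 215 @ $11 + 205 @ $12 + 153 @ $13 + 296 @ $15 + 243 @ $17 + 160 @ $17 = $18,105
Ending inventory: 56 @ $17 + 170 @ $19 = $4,182
Check: goods available $22,287 = COGS $18,105 + ending $4,182

Ending inventory = $4,182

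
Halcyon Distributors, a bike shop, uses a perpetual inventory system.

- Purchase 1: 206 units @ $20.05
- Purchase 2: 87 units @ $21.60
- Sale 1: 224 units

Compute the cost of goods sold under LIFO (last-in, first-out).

COGS = $4,626.05

Sale 1 (224) [LIFO — newest first]: 87 @ $21.60 + 137 @ $20.05 = $4,626.05
Ending inventory: 69 @ $20.05 = $1,383.45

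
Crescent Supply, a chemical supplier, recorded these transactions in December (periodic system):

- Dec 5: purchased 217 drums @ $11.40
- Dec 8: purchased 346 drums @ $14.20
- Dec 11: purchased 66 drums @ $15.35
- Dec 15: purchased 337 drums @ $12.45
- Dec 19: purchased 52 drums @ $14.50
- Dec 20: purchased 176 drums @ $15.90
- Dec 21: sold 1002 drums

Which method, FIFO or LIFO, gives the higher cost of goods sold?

FIFO COGS: 217 @ $11.40 + 346 @ $14.20 + 66 @ $15.35 + 337 @ $12.45 + 36 @ $14.50 = $13,117.75
LIFO COGS: 176 @ $15.90 + 52 @ $14.50 + 337 @ $12.45 + 66 @ $15.35 + 346 @ $14.20 + 25 @ $11.40 = $13,959.35

LIFO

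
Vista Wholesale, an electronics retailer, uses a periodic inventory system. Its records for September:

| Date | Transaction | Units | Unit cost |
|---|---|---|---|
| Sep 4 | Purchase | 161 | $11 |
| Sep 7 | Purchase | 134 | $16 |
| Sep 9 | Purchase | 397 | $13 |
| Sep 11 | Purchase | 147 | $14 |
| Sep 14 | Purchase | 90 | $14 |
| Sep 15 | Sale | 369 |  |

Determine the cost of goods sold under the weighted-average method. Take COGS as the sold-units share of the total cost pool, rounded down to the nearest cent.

Sep 15, sell 369: 369/929 × $12,394.00 → $4,922.91
Ending inventory (cost pool remaining) = $7,471.09

COGS = $4,922.91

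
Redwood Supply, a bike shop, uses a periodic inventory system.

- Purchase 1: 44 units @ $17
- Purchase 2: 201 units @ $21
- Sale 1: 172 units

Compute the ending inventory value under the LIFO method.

Sale 1 (172) [LIFO — newest first]: 172 @ $21 = $3,612
Ending inventory: 44 @ $17 + 29 @ $21 = $1,357
Check: goods available $4,969 = COGS $3,612 + ending $1,357

Ending inventory = $1,357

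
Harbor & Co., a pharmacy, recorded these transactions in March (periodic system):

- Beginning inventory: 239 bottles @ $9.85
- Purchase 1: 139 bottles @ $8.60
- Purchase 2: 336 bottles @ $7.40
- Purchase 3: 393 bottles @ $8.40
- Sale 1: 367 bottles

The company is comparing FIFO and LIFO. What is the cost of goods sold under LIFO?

FIFO COGS: 239 @ $9.85 + 128 @ $8.60 = $3,454.95
LIFO COGS: 367 @ $8.40 = $3,082.80

COGS = $3,082.80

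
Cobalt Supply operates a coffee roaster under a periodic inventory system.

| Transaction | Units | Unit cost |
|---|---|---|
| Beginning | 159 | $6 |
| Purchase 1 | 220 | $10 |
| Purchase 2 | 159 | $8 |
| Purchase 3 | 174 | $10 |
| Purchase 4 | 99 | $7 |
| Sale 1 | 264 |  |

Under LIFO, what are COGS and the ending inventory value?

COGS = $2,343; ending inventory = $4,516

Sale 1 (264) [LIFO — newest first]: 99 @ $7 + 165 @ $10 = $2,343
Ending inventory: 159 @ $6 + 220 @ $10 + 159 @ $8 + 9 @ $10 = $4,516
Check: goods available $6,859 = COGS $2,343 + ending $4,516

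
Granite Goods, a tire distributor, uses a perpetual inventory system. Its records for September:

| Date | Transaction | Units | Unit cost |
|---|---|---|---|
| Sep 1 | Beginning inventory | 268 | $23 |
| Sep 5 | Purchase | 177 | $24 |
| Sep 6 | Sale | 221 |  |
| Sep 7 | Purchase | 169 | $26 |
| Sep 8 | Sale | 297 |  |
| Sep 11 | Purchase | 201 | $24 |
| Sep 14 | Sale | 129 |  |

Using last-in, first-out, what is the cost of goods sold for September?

Sep 6, 221 sold [LIFO — newest first]: 177 @ $24 + 44 @ $23 = $5,260
Sep 8, 297 sold [LIFO — newest first]: 169 @ $26 + 128 @ $23 = $7,338
Sep 14, 129 sold [LIFO — newest first]: 129 @ $24 = $3,096
Total COGS = $5,260 + $7,338 + $3,096 = $15,694
Ending inventory: 96 @ $23 + 72 @ $24 = $3,936
Check: goods available $19,630 = COGS $15,694 + ending $3,936

COGS = $15,694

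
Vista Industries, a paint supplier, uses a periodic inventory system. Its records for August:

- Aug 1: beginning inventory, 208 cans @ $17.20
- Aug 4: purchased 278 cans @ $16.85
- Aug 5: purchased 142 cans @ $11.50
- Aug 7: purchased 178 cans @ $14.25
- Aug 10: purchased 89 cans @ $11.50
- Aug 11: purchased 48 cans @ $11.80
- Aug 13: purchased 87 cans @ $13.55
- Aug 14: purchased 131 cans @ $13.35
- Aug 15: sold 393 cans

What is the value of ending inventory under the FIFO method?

Aug 15, 393 sold [FIFO — oldest first]: 208 @ $17.20 + 185 @ $16.85 = $6,694.85
Ending inventory: 93 @ $16.85 + 142 @ $11.50 + 178 @ $14.25 + 89 @ $11.50 + 48 @ $11.80 + 87 @ $13.55 + 131 @ $13.35 = $10,254.15
Check: goods available $16,949.00 = COGS $6,694.85 + ending $10,254.15

Ending inventory = $10,254.15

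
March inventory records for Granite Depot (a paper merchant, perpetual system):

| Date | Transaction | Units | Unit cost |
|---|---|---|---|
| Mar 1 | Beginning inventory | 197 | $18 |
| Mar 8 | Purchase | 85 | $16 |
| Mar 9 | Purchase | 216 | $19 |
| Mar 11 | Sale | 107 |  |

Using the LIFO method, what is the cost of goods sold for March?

Mar 11, 107 sold [LIFO — newest first]: 107 @ $19 = $2,033
Ending inventory: 197 @ $18 + 85 @ $16 + 109 @ $19 = $6,977

COGS = $2,033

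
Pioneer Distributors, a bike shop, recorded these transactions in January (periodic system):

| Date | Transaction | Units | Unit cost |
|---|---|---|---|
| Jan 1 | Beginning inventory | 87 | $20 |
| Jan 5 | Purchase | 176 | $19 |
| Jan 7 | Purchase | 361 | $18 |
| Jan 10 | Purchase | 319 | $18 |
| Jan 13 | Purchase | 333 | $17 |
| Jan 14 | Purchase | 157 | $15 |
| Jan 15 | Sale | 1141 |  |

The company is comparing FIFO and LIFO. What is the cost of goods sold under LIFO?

FIFO COGS: 87 @ $20 + 176 @ $19 + 361 @ $18 + 319 @ $18 + 198 @ $17 = $20,690
LIFO COGS: 157 @ $15 + 333 @ $17 + 319 @ $18 + 332 @ $18 = $19,734

COGS = $19,734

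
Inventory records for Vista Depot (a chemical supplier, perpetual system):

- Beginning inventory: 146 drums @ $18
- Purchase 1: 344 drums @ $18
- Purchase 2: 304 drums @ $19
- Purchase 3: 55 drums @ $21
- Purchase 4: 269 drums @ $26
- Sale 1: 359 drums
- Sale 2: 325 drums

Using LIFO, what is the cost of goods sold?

COGS = $14,933

Sale 1 (359) [LIFO — newest first]: 269 @ $26 + 55 @ $21 + 35 @ $19 = $8,814
Sale 2 (325) [LIFO — newest first]: 269 @ $19 + 56 @ $18 = $6,119
Total COGS = $8,814 + $6,119 = $14,933
Ending inventory: 146 @ $18 + 288 @ $18 = $7,812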